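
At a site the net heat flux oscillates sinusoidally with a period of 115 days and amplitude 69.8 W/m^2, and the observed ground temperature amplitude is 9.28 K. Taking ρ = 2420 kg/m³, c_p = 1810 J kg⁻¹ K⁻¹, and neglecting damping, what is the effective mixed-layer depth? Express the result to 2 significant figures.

ω = 2π / 9.94×10^6 s = 6.32×10^-7 s⁻¹.
Required C = F₀ / (A ω) = 69.8 / (9.28 × 6.32×10^-7) = 1.19×10^7 J/(m²·K).
D = C / (ρ c_p) = 1.19×10^7 / (2420 × 1810) = 2.72 m.

2.7 m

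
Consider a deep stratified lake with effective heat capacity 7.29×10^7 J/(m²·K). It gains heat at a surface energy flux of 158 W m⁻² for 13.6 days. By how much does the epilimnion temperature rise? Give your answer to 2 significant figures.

2.5 K

Areal heat capacity C = 7.29×10^7 J/(m²·K) (given).
Net heat input Q = F Δt = 158 × (13.6 days × 86400 s/day) = 1.86×10^8 J/m².
ΔT = Q / C = 1.86×10^8 / 7.29×10^7 = 2.55 K.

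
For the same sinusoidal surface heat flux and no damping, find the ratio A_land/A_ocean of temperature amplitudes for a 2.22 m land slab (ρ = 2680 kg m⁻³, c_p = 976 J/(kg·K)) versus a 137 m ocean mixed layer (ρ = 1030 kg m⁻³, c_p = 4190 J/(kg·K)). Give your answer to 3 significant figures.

102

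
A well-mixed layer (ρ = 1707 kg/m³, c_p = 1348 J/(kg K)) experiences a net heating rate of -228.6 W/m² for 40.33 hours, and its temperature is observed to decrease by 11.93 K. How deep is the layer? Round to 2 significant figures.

Heat input Q = F Δt = -228.6 × 1.45×10^5 s = -3.32×10^7 J/m².
Required areal heat capacity C = Q / ΔT = 2.78×10^6 J/(m²·K).
Depth D = C / (ρ c_p) = 2.78×10^6 / (1707 × 1348) = 1.21 m.

1.2 m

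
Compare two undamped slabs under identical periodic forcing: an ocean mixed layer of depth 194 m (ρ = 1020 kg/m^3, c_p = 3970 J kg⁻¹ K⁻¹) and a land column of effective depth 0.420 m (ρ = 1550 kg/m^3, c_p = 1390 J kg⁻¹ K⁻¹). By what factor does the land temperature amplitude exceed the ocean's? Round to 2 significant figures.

870

C_ocean = 1020 × 3970 × 194 = 7.86×10^8 J/(m²·K).
C_land = 1550 × 1390 × 0.420 = 9.05×10^5 J/(m²·K).
Undamped amplitude ∝ 1/C, so A_land/A_ocean = C_ocean/C_land = 868.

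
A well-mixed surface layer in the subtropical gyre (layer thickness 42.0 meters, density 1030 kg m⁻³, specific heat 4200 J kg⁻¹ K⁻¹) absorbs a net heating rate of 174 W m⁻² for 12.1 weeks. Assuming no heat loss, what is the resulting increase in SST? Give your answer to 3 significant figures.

7.01 K

Areal heat capacity C = ρ c_p D = 1030 × 4200 × 42.0 = 1.82×10^8 J/(m^2 K).
Net heat input Q = F Δt = 174 × (12.1 weeks × 6.048×10^5 s/week) = 1.27×10^9 J/m².
ΔT = Q / C = 1.27×10^9 / 1.82×10^8 = 7.01 K.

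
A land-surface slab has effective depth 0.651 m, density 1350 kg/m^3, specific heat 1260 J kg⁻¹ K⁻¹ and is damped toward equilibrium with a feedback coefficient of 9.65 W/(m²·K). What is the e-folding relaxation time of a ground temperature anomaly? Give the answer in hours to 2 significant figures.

32 hours

Areal heat capacity C = ρ c_p D = 1350 × 1260 × 0.651 = 1.11×10^6 J/(m²·K).
Relaxation time τ = C / λ = 1.11×10^6 / 9.65 = 1.15×10^5 s.
In hours: 1.15×10^5 s / (3600 s/hour) = 31.9 hours.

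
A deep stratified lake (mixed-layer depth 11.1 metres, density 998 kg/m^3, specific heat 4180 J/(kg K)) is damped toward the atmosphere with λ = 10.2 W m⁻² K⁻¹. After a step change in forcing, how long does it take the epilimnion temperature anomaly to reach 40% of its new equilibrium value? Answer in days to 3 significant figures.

Areal heat capacity C = ρ c_p D = 998 × 4180 × 11.1 = 4.63×10^7 J m⁻² K⁻¹.
τ = C / λ = 4.63×10^7 / 10.2 = 4.54×10^6 s.
Fraction reached: 1 − e^(−t/τ) = 0.40 ⇒ t = −τ ln(1 − 0.40) = τ × 0.511.
t = 2.32×10^6 s = 26.8 days.

26.8 days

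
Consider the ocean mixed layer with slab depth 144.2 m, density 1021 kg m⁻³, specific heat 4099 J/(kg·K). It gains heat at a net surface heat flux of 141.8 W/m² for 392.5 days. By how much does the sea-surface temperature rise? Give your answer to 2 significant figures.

Areal heat capacity C = ρ c_p D = 1021 × 4099 × 144.2 = 6.03×10^8 J/(m²·K).
Net heat input Q = F Δt = 141.8 × (392.5 days × 86400 s/day) = 4.81×10^9 J/m².
ΔT = Q / C = 4.81×10^9 / 6.03×10^8 = 7.97 K.

8.0 K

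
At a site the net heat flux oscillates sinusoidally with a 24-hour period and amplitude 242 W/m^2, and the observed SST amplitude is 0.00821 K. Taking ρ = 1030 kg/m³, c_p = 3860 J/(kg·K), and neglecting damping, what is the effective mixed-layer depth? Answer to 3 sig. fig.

102 m

ω = 2π / 86400 s = 7.27×10^-5 s⁻¹.
Required C = F₀ / (A ω) = 242 / (0.00821 × 7.27×10^-5) = 4.05×10^8 J/(m²·K).
D = C / (ρ c_p) = 4.05×10^8 / (1030 × 3860) = 102 m.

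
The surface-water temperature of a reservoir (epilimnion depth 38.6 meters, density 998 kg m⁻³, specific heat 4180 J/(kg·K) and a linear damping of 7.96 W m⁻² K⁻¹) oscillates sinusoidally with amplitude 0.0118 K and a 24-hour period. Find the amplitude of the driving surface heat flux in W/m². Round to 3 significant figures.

138

Areal heat capacity C = ρ c_p D = 998 × 4180 × 38.6 = 1.61×10^8 J/(m^2 K).
ω = 2π / 86400 s = 7.27×10^-5 s⁻¹.
√((Cω)² + λ²) = √((11700)² + 7.96²) = 11700 W/(m²·K).
F₀ = A × √((Cω)²+λ²) = 0.0118 × 11700 = 138 W/m².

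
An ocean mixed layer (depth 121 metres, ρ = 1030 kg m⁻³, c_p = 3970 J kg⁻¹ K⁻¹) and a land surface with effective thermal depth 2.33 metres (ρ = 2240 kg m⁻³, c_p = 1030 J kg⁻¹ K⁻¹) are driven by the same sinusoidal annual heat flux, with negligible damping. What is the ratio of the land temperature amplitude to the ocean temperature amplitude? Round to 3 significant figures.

92.0

C_ocean = 1030 × 3970 × 121 = 4.95×10^8 J/(m²·K).
C_land = 2240 × 1030 × 2.33 = 5.38×10^6 J/(m²·K).
Undamped amplitude ∝ 1/C, so A_land/A_ocean = C_ocean/C_land = 92.0.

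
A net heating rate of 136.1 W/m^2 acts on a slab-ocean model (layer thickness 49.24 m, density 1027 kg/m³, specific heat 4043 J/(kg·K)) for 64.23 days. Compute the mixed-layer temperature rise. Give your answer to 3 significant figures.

3.69 K

Areal heat capacity C = ρ c_p D = 1027 × 4043 × 49.24 = 2.04×10^8 J m⁻² K⁻¹.
Net heat input Q = F Δt = 136.1 × (64.23 days × 86400 s/day) = 7.55×10^8 J/m².
ΔT = Q / C = 7.55×10^8 / 2.04×10^8 = 3.69 K.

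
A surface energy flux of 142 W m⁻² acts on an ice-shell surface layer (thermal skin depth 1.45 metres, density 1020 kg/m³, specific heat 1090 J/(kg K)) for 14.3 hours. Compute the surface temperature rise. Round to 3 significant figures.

Areal heat capacity C = ρ c_p D = 1020 × 1090 × 1.45 = 1.61×10^6 J m⁻² K⁻¹.
Net heat input Q = F Δt = 142 × (14.3 hours × 3600 s/hour) = 7.31×10^6 J/m².
ΔT = Q / C = 7.31×10^6 / 1.61×10^6 = 4.53 K.

4.53 K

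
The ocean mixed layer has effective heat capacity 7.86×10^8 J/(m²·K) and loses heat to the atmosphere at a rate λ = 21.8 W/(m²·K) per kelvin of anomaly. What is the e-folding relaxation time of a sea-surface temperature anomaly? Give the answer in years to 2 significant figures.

1.1 years

Areal heat capacity C = 7.86×10^8 J/(m²·K) (given).
Relaxation time τ = C / λ = 7.86×10^8 / 21.8 = 3.61×10^7 s.
In years: 3.61×10^7 s / (3.156×10^7 s/year) = 1.14 years.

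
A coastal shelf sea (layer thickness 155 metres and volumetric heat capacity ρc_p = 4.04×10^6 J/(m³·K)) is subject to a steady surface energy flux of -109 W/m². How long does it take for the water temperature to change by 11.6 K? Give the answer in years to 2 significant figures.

2.1 years

Areal heat capacity C = ρc_p × D = 4.04×10^6 × 155 = 6.26×10^8 J m⁻² K⁻¹.
Time required: Δt = C ΔT / F = 6.26×10^8 × -11.6 / -109 = 6.66×10^7 s.
In years: 6.66×10^7 s / (3.156×10^7 s/year) = 2.11 years.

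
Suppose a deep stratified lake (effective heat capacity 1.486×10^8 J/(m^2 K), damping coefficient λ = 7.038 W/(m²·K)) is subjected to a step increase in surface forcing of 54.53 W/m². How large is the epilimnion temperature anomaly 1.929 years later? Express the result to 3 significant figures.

7.31 K

Areal heat capacity C = 1.486×10^8 J/(m^2 K) (given).
τ = C / λ = 1.49×10^8 / 7.038 = 2.11×10^7 s.
Equilibrium anomaly ΔT_eq = F / λ = 54.53 / 7.038 = 7.75 K.
t = 1.929 years = 6.09×10^7 s, so t/τ = 2.88.
ΔT(t) = ΔT_eq (1 − e^(−t/τ)) = 7.75 × (1 − e^−2.88) = 7.31 K.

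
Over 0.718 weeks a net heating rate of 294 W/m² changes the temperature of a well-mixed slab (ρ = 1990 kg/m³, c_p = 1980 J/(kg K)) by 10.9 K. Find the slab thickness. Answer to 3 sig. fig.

2.97 m

Heat input Q = F Δt = 294 × 4.34×10^5 s = 1.28×10^8 J/m².
Required areal heat capacity C = Q / ΔT = 1.17×10^7 J/(m²·K).
Depth D = C / (ρ c_p) = 1.17×10^7 / (1990 × 1980) = 2.97 m.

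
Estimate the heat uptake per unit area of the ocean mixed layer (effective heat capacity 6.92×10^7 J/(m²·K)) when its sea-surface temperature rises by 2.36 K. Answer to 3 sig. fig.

Areal heat capacity C = 6.92×10^7 J/(m²·K) (given).
ΔQ = C ΔT = 6.92×10^7 × 2.36 = 1.63×10^8 J/m².

1.63×10^8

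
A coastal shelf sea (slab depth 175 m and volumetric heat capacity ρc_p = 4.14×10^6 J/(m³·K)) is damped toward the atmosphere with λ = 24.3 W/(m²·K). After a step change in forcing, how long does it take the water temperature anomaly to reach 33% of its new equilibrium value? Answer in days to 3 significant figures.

Areal heat capacity C = ρc_p × D = 4.14×10^6 × 175 = 7.24×10^8 J/(m²·K).
τ = C / λ = 7.24×10^8 / 24.3 = 2.98×10^7 s.
Fraction reached: 1 − e^(−t/τ) = 0.33 ⇒ t = −τ ln(1 − 0.33) = τ × 0.400.
t = 1.19×10^7 s = 138 days.

138 days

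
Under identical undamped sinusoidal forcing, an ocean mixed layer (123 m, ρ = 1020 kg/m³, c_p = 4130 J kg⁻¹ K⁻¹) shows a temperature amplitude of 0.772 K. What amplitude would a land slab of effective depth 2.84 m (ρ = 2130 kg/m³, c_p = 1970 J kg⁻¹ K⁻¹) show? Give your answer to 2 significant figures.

C_ocean = 5.18×10^8 J/(m²·K); C_land = 1.19×10^7 J/(m²·K).
A ∝ 1/C ⇒ A_land = A_ocean × C_ocean/C_land = 0.772 × 43.5 = 33.6 K.

34 K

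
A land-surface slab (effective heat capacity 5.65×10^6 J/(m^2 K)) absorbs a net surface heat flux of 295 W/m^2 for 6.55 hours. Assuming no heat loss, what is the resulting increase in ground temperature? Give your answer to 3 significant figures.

Areal heat capacity C = 5.65×10^6 J/(m^2 K) (given).
Net heat input Q = F Δt = 295 × (6.55 hours × 3600 s/hour) = 6.96×10^6 J/m².
ΔT = Q / C = 6.96×10^6 / 5.65×10^6 = 1.23 K.

1.23 K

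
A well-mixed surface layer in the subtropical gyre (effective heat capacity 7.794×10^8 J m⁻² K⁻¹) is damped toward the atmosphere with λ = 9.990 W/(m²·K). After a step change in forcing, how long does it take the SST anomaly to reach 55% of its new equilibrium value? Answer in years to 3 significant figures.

1.97 years

Areal heat capacity C = 7.794×10^8 J m⁻² K⁻¹ (given).
τ = C / λ = 7.79×10^8 / 9.990 = 7.80×10^7 s.
Fraction reached: 1 − e^(−t/τ) = 0.55 ⇒ t = −τ ln(1 − 0.55) = τ × 0.799.
t = 6.23×10^7 s = 1.97 years.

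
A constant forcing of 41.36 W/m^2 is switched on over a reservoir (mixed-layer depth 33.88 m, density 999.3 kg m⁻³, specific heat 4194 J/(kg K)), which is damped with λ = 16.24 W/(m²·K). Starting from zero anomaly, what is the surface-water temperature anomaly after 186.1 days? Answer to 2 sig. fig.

2.1 K

Areal heat capacity C = ρ c_p D = 999.3 × 4194 × 33.88 = 1.42×10^8 J/(m^2 K).
τ = C / λ = 1.42×10^8 / 16.24 = 8.74×10^6 s.
Equilibrium anomaly ΔT_eq = F / λ = 41.36 / 16.24 = 2.55 K.
t = 186.1 days = 1.61×10^7 s, so t/τ = 1.84.
ΔT(t) = ΔT_eq (1 − e^(−t/τ)) = 2.55 × (1 − e^−1.84) = 2.14 K.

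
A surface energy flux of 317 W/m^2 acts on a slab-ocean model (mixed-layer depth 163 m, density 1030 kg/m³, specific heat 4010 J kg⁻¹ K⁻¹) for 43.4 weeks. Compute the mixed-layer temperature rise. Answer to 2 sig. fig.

Areal heat capacity C = ρ c_p D = 1030 × 4010 × 163 = 6.73×10^8 J/(m^2 K).
Net heat input Q = F Δt = 317 × (43.4 weeks × 6.048×10^5 s/week) = 8.32×10^9 J/m².
ΔT = Q / C = 8.32×10^9 / 6.73×10^8 = 12.4 K.

12 K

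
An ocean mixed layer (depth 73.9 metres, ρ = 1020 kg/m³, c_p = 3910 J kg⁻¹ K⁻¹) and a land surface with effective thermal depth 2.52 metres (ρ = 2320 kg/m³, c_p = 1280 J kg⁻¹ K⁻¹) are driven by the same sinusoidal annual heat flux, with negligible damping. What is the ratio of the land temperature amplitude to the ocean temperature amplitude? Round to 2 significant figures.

39

C_ocean = 1020 × 3910 × 73.9 = 2.95×10^8 J/(m²·K).
C_land = 2320 × 1280 × 2.52 = 7.48×10^6 J/(m²·K).
Undamped amplitude ∝ 1/C, so A_land/A_ocean = C_ocean/C_land = 39.4.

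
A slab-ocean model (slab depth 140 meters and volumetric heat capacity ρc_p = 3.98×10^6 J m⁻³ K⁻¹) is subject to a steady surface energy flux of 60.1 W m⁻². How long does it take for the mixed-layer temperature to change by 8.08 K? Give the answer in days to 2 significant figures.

870 days

Areal heat capacity C = ρc_p × D = 3.98×10^6 × 140 = 5.57×10^8 J m⁻² K⁻¹.
Time required: Δt = C ΔT / F = 5.57×10^8 × 8.08 / 60.1 = 7.49×10^7 s.
In days: 7.49×10^7 s / (86400 s/day) = 867 days.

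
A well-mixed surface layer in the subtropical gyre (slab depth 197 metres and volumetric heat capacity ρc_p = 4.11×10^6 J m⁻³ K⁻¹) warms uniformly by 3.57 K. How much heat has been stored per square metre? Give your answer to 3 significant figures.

2.89×10^9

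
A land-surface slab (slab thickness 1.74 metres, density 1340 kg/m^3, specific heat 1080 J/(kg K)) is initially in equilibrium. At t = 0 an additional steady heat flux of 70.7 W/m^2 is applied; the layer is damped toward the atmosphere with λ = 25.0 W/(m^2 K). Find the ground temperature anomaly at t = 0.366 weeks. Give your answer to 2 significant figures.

Areal heat capacity C = ρ c_p D = 1340 × 1080 × 1.74 = 2.52×10^6 J m⁻² K⁻¹.
τ = C / λ = 2.52×10^6 / 25.0 = 1.01×10^5 s.
Equilibrium anomaly ΔT_eq = F / λ = 70.7 / 25.0 = 2.83 K.
t = 0.366 weeks = 2.21×10^5 s, so t/τ = 2.20.
ΔT(t) = ΔT_eq (1 − e^(−t/τ)) = 2.83 × (1 − e^−2.20) = 2.51 K.

2.5 K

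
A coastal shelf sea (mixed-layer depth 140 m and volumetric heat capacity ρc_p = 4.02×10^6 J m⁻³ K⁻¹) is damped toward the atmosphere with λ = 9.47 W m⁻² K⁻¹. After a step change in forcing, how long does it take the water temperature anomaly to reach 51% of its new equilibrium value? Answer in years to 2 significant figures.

1.3 years

Areal heat capacity C = ρc_p × D = 4.02×10^6 × 140 = 5.63×10^8 J/(m^2 K).
τ = C / λ = 5.63×10^8 / 9.47 = 5.94×10^7 s.
Fraction reached: 1 − e^(−t/τ) = 0.51 ⇒ t = −τ ln(1 − 0.51) = τ × 0.713.
t = 4.24×10^7 s = 1.34 years.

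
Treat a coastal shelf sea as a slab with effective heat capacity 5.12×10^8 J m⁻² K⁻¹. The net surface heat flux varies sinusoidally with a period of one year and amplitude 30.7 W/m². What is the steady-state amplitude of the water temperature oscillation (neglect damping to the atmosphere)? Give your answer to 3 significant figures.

Areal heat capacity C = 5.12×10^8 J m⁻² K⁻¹ (given).
Angular frequency ω = 2π / T = 2π / 3.15×10^7 s = 1.99×10^-7 s⁻¹.
Cω = 5.12×10^8 × 1.99×10^-7 = 102 W/(m²·K).
Amplitude A = F₀ / (Cω) = 30.7 / 102 = 0.301 K.

0.301 K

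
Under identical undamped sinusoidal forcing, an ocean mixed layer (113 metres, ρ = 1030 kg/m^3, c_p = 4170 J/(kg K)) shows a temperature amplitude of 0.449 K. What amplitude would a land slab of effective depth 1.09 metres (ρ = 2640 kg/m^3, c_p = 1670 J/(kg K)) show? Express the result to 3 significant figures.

C_ocean = 4.85×10^8 J/(m²·K); C_land = 4.81×10^6 J/(m²·K).
A ∝ 1/C ⇒ A_land = A_ocean × C_ocean/C_land = 0.449 × 101 = 45.3 K.

45.3 K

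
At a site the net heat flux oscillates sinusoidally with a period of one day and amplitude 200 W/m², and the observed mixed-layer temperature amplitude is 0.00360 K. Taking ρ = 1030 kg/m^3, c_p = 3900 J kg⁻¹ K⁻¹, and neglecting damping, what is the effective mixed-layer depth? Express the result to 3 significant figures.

ω = 2π / 86400 s = 7.27×10^-5 s⁻¹.
Required C = F₀ / (A ω) = 200 / (0.00360 × 7.27×10^-5) = 7.64×10^8 J/(m²·K).
D = C / (ρ c_p) = 7.64×10^8 / (1030 × 3900) = 190 m.

190 m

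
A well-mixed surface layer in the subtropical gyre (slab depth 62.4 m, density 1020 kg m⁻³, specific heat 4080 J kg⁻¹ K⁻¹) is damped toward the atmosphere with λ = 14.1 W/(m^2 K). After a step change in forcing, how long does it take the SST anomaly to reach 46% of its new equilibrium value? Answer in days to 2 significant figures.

Areal heat capacity C = ρ c_p D = 1020 × 4080 × 62.4 = 2.60×10^8 J/(m^2 K).
τ = C / λ = 2.60×10^8 / 14.1 = 1.84×10^7 s.
Fraction reached: 1 − e^(−t/τ) = 0.46 ⇒ t = −τ ln(1 − 0.46) = τ × 0.616.
t = 1.13×10^7 s = 131 days.

130 days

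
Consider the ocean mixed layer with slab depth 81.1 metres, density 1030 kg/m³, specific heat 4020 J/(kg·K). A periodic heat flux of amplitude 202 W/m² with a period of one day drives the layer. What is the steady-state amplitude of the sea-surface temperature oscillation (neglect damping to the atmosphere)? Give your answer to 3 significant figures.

Areal heat capacity C = ρ c_p D = 1030 × 4020 × 81.1 = 3.36×10^8 J/(m²·K).
Angular frequency ω = 2π / T = 2π / 86400 s = 7.27×10^-5 s⁻¹.
Cω = 3.36×10^8 × 7.27×10^-5 = 24400 W/(m²·K).
Amplitude A = F₀ / (Cω) = 202 / 24400 = 0.00827 K.

0.00827 K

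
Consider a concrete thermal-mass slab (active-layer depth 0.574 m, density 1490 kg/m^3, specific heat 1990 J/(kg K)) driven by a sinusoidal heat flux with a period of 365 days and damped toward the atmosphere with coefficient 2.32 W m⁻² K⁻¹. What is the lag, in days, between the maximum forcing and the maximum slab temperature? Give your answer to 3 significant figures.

Areal heat capacity C = ρ c_p D = 1490 × 1990 × 0.574 = 1.70×10^6 J/(m²·K).
ω = 2π / 3.15×10^7 s = 1.99×10^-7 s⁻¹.
Phase lag φ = arctan(Cω/λ) = arctan(0.339/2.32) = 0.145 rad.
Time lag = φ / ω = 0.145 / 1.99×10^-7 = 7.28×10^5 s = 8.43 days.

8.43 days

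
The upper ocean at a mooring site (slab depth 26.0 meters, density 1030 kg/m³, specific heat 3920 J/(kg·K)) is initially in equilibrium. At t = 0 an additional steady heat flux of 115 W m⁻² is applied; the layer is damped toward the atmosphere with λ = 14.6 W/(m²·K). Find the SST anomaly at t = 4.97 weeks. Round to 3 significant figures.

2.69 K

Areal heat capacity C = ρ c_p D = 1030 × 3920 × 26.0 = 1.05×10^8 J m⁻² K⁻¹.
τ = C / λ = 1.05×10^8 / 14.6 = 7.19×10^6 s.
Equilibrium anomaly ΔT_eq = F / λ = 115 / 14.6 = 7.88 K.
t = 4.97 weeks = 3.01×10^6 s, so t/τ = 0.418.
ΔT(t) = ΔT_eq (1 − e^(−t/τ)) = 7.88 × (1 − e^−0.418) = 2.69 K.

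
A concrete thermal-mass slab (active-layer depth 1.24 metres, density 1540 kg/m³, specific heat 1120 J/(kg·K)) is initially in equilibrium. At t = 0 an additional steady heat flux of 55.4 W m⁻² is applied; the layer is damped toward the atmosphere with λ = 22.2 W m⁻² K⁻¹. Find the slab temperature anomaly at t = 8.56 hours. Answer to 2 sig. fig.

0.68 K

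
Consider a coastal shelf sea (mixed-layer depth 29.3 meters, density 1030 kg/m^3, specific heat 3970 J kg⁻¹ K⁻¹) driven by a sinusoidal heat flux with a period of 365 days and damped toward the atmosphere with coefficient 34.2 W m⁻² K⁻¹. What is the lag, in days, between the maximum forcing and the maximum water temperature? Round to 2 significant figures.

35 days

Areal heat capacity C = ρ c_p D = 1030 × 3970 × 29.3 = 1.20×10^8 J m⁻² K⁻¹.
ω = 2π / 3.15×10^7 s = 1.99×10^-7 s⁻¹.
Phase lag φ = arctan(Cω/λ) = arctan(23.9/34.2) = 0.609 rad.
Time lag = φ / ω = 0.609 / 1.99×10^-7 = 3.06×10^6 s = 35.4 days.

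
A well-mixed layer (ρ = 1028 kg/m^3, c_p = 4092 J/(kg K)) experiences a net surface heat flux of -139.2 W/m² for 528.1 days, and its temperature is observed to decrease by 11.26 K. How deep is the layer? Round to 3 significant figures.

Heat input Q = F Δt = -139.2 × 4.56×10^7 s = -6.35×10^9 J/m².
Required areal heat capacity C = Q / ΔT = 5.64×10^8 J/(m²·K).
Depth D = C / (ρ c_p) = 5.64×10^8 / (1028 × 4092) = 134 m.

134 m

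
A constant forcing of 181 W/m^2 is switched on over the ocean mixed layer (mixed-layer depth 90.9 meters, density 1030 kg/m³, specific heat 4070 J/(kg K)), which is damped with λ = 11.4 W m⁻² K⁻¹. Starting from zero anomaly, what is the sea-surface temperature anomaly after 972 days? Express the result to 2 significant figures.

15 K

Areal heat capacity C = ρ c_p D = 1030 × 4070 × 90.9 = 3.81×10^8 J m⁻² K⁻¹.
τ = C / λ = 3.81×10^8 / 11.4 = 3.34×10^7 s.
Equilibrium anomaly ΔT_eq = F / λ = 181 / 11.4 = 15.9 K.
t = 972 days = 8.40×10^7 s, so t/τ = 2.51.
ΔT(t) = ΔT_eq (1 − e^(−t/τ)) = 15.9 × (1 − e^−2.51) = 14.6 K.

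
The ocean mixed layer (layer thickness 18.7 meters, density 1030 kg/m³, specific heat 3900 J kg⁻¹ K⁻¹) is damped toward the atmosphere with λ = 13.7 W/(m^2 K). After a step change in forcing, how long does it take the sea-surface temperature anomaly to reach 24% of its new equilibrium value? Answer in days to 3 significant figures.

17.4 days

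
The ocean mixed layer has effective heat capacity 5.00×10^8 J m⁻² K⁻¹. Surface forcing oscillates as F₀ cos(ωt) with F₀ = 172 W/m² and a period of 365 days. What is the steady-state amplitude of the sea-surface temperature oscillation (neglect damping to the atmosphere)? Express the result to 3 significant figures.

1.73 K

Areal heat capacity C = 5.00×10^8 J m⁻² K⁻¹ (given).
Angular frequency ω = 2π / T = 2π / 3.15×10^7 s = 1.99×10^-7 s⁻¹.
Cω = 5.00×10^8 × 1.99×10^-7 = 99.6 W/(m²·K).
Amplitude A = F₀ / (Cω) = 172 / 99.6 = 1.73 K.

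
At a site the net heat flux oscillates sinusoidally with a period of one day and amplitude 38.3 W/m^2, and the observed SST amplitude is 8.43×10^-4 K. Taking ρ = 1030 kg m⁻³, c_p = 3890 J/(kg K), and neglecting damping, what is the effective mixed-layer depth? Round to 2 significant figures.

ω = 2π / 86400 s = 7.27×10^-5 s⁻¹.
Required C = F₀ / (A ω) = 38.3 / (8.43×10^-4 × 7.27×10^-5) = 6.25×10^8 J/(m²·K).
D = C / (ρ c_p) = 6.25×10^8 / (1030 × 3890) = 156 m.

160 m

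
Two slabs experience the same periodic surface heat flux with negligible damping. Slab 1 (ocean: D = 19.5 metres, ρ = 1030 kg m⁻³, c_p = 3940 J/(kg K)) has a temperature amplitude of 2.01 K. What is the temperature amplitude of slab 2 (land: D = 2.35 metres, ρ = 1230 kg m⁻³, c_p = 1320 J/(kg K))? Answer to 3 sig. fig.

41.7 K

C_ocean = 7.91×10^7 J/(m²·K); C_land = 3.82×10^6 J/(m²·K).
A ∝ 1/C ⇒ A_land = A_ocean × C_ocean/C_land = 2.01 × 20.7 = 41.7 K.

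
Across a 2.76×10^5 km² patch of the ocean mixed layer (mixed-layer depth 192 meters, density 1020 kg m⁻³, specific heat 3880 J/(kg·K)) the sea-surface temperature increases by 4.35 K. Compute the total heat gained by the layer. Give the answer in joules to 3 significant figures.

9.12×10^20 J

Areal heat capacity C = ρ c_p D = 1020 × 3880 × 192 = 7.60×10^8 J m⁻² K⁻¹.
Heat per unit area: q = C ΔT = 7.60×10^8 × 4.35 = 3.31×10^9 J/m².
Total heat: Q = q × A = 3.31×10^9 × (2.76×10^5 × 10⁶ m²) = 9.12×10^20 J.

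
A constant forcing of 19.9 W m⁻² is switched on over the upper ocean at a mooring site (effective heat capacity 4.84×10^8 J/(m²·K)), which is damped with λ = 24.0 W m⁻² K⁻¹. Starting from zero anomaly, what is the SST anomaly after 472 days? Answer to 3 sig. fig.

Areal heat capacity C = 4.84×10^8 J/(m²·K) (given).
τ = C / λ = 4.84×10^8 / 24.0 = 2.02×10^7 s.
Equilibrium anomaly ΔT_eq = F / λ = 19.9 / 24.0 = 0.829 K.
t = 472 days = 4.08×10^7 s, so t/τ = 2.02.
ΔT(t) = ΔT_eq (1 − e^(−t/τ)) = 0.829 × (1 − e^−2.02) = 0.719 K.

0.719 K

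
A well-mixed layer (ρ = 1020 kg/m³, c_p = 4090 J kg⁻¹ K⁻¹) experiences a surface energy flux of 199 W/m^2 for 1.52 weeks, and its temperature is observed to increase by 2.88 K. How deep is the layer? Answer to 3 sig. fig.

Heat input Q = F Δt = 199 × 9.19×10^5 s = 1.83×10^8 J/m².
Required areal heat capacity C = Q / ΔT = 6.35×10^7 J/(m²·K).
Depth D = C / (ρ c_p) = 6.35×10^7 / (1020 × 4090) = 15.2 m.

15.2 m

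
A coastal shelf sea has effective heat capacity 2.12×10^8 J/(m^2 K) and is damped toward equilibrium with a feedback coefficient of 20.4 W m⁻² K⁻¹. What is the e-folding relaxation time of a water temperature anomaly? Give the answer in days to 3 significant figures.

Areal heat capacity C = 2.12×10^8 J/(m^2 K) (given).
Relaxation time τ = C / λ = 2.12×10^8 / 20.4 = 1.04×10^7 s.
In days: 1.04×10^7 s / (86400 s/day) = 120 days.

120 days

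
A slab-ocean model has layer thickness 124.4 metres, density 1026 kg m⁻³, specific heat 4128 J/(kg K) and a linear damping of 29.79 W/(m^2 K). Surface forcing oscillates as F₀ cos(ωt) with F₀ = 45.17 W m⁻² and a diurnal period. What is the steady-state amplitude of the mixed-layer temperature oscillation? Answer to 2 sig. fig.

0.0012 K

Areal heat capacity C = ρ c_p D = 1026 × 4128 × 124.4 = 5.27×10^8 J/(m^2 K).
Angular frequency ω = 2π / T = 2π / 86400 s = 7.27×10^-5 s⁻¹.
√((Cω)² + λ²) = √((38300)² + 29.79²) = 38300 W/(m²·K).
Amplitude A = F₀ / √((Cω)²+λ²) = 45.17 / 38300 = 0.00118 K.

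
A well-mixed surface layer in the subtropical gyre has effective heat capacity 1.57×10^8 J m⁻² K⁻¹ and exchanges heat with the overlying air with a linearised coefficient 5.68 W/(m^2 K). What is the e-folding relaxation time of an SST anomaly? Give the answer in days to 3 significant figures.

320 days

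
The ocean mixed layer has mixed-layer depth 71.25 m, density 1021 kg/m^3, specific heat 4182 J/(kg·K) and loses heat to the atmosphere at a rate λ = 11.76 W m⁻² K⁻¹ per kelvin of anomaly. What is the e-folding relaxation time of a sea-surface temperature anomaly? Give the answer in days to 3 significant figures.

299 days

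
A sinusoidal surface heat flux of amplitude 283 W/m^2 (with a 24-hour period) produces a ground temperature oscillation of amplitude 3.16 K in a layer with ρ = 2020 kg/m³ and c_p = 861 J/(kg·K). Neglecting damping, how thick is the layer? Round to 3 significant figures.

ω = 2π / 86400 s = 7.27×10^-5 s⁻¹.
Required C = F₀ / (A ω) = 283 / (3.16 × 7.27×10^-5) = 1.23×10^6 J/(m²·K).
D = C / (ρ c_p) = 1.23×10^6 / (2020 × 861) = 0.708 m.

0.708 m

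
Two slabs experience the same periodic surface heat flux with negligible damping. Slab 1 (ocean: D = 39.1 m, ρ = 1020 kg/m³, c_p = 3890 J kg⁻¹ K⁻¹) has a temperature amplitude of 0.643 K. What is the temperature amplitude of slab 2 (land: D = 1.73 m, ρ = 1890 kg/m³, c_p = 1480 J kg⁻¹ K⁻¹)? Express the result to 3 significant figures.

C_ocean = 1.55×10^8 J/(m²·K); C_land = 4.84×10^6 J/(m²·K).
A ∝ 1/C ⇒ A_land = A_ocean × C_ocean/C_land = 0.643 × 32.1 = 20.6 K.

20.6 K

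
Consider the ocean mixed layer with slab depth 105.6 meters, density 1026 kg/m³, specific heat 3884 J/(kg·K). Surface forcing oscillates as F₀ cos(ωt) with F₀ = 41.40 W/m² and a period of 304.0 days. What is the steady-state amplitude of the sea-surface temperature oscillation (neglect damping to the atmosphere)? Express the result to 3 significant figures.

0.411 K

Areal heat capacity C = ρ c_p D = 1026 × 3884 × 105.6 = 4.21×10^8 J/(m²·K).
Angular frequency ω = 2π / T = 2π / 2.63×10^7 s = 2.39×10^-7 s⁻¹.
Cω = 4.21×10^8 × 2.39×10^-7 = 101 W/(m²·K).
Amplitude A = F₀ / (Cω) = 41.40 / 101 = 0.411 K.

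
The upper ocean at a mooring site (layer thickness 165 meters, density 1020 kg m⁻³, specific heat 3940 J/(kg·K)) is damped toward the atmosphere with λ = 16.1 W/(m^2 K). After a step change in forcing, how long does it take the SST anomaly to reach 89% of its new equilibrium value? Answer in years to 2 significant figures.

Areal heat capacity C = ρ c_p D = 1020 × 3940 × 165 = 6.63×10^8 J/(m^2 K).
τ = C / λ = 6.63×10^8 / 16.1 = 4.12×10^7 s.
Fraction reached: 1 − e^(−t/τ) = 0.89 ⇒ t = −τ ln(1 − 0.89) = τ × 2.21.
t = 9.09×10^7 s = 2.88 years.

2.9 years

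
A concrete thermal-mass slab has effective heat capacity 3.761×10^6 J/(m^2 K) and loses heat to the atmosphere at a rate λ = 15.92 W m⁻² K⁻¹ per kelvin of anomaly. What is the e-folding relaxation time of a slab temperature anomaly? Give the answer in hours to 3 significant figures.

65.6 hours

Areal heat capacity C = 3.761×10^6 J/(m^2 K) (given).
Relaxation time τ = C / λ = 3.76×10^6 / 15.92 = 2.36×10^5 s.
In hours: 2.36×10^5 s / (3600 s/hour) = 65.6 hours.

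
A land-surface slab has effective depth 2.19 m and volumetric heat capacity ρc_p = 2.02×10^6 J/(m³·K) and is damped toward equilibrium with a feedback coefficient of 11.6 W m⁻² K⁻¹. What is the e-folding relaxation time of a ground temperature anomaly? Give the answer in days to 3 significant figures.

Areal heat capacity C = ρc_p × D = 2.02×10^6 × 2.19 = 4.42×10^6 J/(m²·K).
Relaxation time τ = C / λ = 4.42×10^6 / 11.6 = 3.81×10^5 s.
In days: 3.81×10^5 s / (86400 s/day) = 4.41 days.

4.41 days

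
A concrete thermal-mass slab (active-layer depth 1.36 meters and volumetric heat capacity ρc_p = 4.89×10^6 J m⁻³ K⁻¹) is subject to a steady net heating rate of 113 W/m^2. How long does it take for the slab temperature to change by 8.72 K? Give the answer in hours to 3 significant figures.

143 hours

Areal heat capacity C = ρc_p × D = 4.89×10^6 × 1.36 = 6.65×10^6 J/(m^2 K).
Time required: Δt = C ΔT / F = 6.65×10^6 × 8.72 / 113 = 5.13×10^5 s.
In hours: 5.13×10^5 s / (3600 s/hour) = 143 hours.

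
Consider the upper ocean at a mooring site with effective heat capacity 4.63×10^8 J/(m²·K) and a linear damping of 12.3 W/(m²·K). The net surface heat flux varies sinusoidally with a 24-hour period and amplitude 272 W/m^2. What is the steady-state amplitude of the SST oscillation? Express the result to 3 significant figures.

Areal heat capacity C = 4.63×10^8 J/(m²·K) (given).
Angular frequency ω = 2π / T = 2π / 86400 s = 7.27×10^-5 s⁻¹.
√((Cω)² + λ²) = √((33700)² + 12.3²) = 33700 W/(m²·K).
Amplitude A = F₀ / √((Cω)²+λ²) = 272 / 33700 = 0.00808 K.

0.00808 K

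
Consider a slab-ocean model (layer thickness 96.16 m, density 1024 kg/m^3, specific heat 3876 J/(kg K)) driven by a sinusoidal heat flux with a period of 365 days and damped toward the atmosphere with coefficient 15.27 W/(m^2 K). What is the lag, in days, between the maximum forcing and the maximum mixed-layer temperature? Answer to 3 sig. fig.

79.7 days

Areal heat capacity C = ρ c_p D = 1024 × 3876 × 96.16 = 3.82×10^8 J/(m²·K).
ω = 2π / 3.15×10^7 s = 1.99×10^-7 s⁻¹.
Phase lag φ = arctan(Cω/λ) = arctan(76.0/15.27) = 1.37 rad.
Time lag = φ / ω = 1.37 / 1.99×10^-7 = 6.89×10^6 s = 79.7 days.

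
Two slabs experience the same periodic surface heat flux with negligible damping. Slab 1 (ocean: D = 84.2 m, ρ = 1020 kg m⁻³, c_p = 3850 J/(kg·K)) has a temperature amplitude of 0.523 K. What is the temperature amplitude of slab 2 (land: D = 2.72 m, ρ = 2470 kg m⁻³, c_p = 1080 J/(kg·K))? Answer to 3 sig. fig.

23.8 K

C_ocean = 3.31×10^8 J/(m²·K); C_land = 7.26×10^6 J/(m²·K).
A ∝ 1/C ⇒ A_land = A_ocean × C_ocean/C_land = 0.523 × 45.6 = 23.8 K.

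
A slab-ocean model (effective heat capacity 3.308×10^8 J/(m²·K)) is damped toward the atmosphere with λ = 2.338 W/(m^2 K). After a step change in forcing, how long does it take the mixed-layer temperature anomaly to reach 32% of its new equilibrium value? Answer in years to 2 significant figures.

Areal heat capacity C = 3.308×10^8 J/(m²·K) (given).
τ = C / λ = 3.31×10^8 / 2.338 = 1.41×10^8 s.
Fraction reached: 1 − e^(−t/τ) = 0.32 ⇒ t = −τ ln(1 − 0.32) = τ × 0.386.
t = 5.46×10^7 s = 1.73 years.

1.7 years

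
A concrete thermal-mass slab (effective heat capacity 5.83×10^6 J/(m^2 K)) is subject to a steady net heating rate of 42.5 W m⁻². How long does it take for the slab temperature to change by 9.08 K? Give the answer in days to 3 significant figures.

Areal heat capacity C = 5.83×10^6 J/(m^2 K) (given).
Time required: Δt = C ΔT / F = 5.83×10^6 × 9.08 / 42.5 = 1.25×10^6 s.
In days: 1.25×10^6 s / (86400 s/day) = 14.4 days.

14.4 days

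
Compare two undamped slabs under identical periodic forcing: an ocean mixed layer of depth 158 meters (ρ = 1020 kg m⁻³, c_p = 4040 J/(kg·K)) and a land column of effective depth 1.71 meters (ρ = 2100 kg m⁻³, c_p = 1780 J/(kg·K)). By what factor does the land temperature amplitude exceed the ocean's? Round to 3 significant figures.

102

C_ocean = 1020 × 4040 × 158 = 6.51×10^8 J/(m²·K).
C_land = 2100 × 1780 × 1.71 = 6.39×10^6 J/(m²·K).
Undamped amplitude ∝ 1/C, so A_land/A_ocean = C_ocean/C_land = 102.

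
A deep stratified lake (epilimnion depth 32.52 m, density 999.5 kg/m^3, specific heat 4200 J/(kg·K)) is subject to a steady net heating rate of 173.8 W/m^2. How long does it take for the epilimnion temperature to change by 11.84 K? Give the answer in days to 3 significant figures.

Areal heat capacity C = ρ c_p D = 999.5 × 4200 × 32.52 = 1.37×10^8 J/(m^2 K).
Time required: Δt = C ΔT / F = 1.37×10^8 × 11.84 / 173.8 = 9.30×10^6 s.
In days: 9.30×10^6 s / (86400 s/day) = 108 days.

108 days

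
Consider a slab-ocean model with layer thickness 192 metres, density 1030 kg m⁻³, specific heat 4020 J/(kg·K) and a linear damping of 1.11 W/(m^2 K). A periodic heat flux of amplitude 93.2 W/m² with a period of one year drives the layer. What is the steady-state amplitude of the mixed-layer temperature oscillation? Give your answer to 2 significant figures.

Areal heat capacity C = ρ c_p D = 1030 × 4020 × 192 = 7.95×10^8 J/(m^2 K).
Angular frequency ω = 2π / T = 2π / 3.15×10^7 s = 1.99×10^-7 s⁻¹.
√((Cω)² + λ²) = √((158)² + 1.11²) = 158 W/(m²·K).
Amplitude A = F₀ / √((Cω)²+λ²) = 93.2 / 158 = 0.588 K.

0.59 K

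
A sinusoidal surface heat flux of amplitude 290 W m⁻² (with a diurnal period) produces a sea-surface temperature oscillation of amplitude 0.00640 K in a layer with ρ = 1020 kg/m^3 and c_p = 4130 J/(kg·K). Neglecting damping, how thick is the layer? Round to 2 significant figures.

150 m

ω = 2π / 86400 s = 7.27×10^-5 s⁻¹.
Required C = F₀ / (A ω) = 290 / (0.00640 × 7.27×10^-5) = 6.23×10^8 J/(m²·K).
D = C / (ρ c_p) = 6.23×10^8 / (1020 × 4130) = 148 m.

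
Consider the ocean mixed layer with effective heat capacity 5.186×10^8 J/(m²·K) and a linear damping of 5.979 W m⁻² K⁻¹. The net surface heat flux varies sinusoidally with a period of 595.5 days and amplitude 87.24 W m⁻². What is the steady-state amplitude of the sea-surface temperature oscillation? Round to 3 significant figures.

Areal heat capacity C = 5.186×10^8 J/(m²·K) (given).
Angular frequency ω = 2π / T = 2π / 5.15×10^7 s = 1.22×10^-7 s⁻¹.
√((Cω)² + λ²) = √((63.3)² + 5.979²) = 63.6 W/(m²·K).
Amplitude A = F₀ / √((Cω)²+λ²) = 87.24 / 63.6 = 1.37 K.

1.37 K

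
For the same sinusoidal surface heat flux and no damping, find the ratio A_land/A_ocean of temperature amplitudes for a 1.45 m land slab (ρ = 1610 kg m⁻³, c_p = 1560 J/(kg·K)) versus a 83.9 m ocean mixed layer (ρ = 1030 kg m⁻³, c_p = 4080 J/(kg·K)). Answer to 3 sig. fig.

C_ocean = 1030 × 4080 × 83.9 = 3.53×10^8 J/(m²·K).
C_land = 1610 × 1560 × 1.45 = 3.64×10^6 J/(m²·K).
Undamped amplitude ∝ 1/C, so A_land/A_ocean = C_ocean/C_land = 96.8.

96.8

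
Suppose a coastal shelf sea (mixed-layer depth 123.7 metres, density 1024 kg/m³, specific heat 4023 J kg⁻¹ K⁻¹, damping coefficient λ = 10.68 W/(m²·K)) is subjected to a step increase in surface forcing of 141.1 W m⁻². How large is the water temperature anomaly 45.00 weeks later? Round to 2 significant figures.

5.7 K

Areal heat capacity C = ρ c_p D = 1024 × 4023 × 123.7 = 5.10×10^8 J/(m²·K).
τ = C / λ = 5.10×10^8 / 10.68 = 4.77×10^7 s.
Equilibrium anomaly ΔT_eq = F / λ = 141.1 / 10.68 = 13.2 K.
t = 45.00 weeks = 2.72×10^7 s, so t/τ = 0.570.
ΔT(t) = ΔT_eq (1 − e^(−t/τ)) = 13.2 × (1 − e^−0.570) = 5.74 K.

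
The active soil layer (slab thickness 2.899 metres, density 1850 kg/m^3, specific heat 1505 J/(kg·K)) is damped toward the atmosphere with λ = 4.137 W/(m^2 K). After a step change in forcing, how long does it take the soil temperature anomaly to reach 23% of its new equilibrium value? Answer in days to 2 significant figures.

5.9 days

Areal heat capacity C = ρ c_p D = 1850 × 1505 × 2.899 = 8.07×10^6 J/(m^2 K).
τ = C / λ = 8.07×10^6 / 4.137 = 1.95×10^6 s.
Fraction reached: 1 − e^(−t/τ) = 0.23 ⇒ t = −τ ln(1 − 0.23) = τ × 0.261.
t = 5.10×10^5 s = 5.90 days.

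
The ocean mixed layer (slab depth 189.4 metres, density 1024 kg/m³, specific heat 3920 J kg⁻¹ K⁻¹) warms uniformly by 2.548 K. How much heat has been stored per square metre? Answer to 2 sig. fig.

Areal heat capacity C = ρ c_p D = 1024 × 3920 × 189.4 = 7.60×10^8 J/(m^2 K).
ΔQ = C ΔT = 7.60×10^8 × 2.548 = 1.94×10^9 J/m².

1.9×10^9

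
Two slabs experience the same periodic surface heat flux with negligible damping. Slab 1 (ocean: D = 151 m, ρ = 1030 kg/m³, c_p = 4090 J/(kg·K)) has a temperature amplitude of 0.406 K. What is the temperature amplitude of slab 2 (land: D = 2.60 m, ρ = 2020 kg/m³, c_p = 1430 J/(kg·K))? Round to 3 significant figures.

C_ocean = 6.36×10^8 J/(m²·K); C_land = 7.51×10^6 J/(m²·K).
A ∝ 1/C ⇒ A_land = A_ocean × C_ocean/C_land = 0.406 × 84.7 = 34.4 K.

34.4 K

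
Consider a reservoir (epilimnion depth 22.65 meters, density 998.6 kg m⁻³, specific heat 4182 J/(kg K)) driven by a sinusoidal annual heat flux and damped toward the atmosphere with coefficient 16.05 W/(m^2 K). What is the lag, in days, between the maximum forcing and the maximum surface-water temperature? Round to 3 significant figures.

Areal heat capacity C = ρ c_p D = 998.6 × 4182 × 22.65 = 9.46×10^7 J/(m²·K).
ω = 2π / 3.15×10^7 s = 1.99×10^-7 s⁻¹.
Phase lag φ = arctan(Cω/λ) = arctan(18.8/16.05) = 0.865 rad.
Time lag = φ / ω = 0.865 / 1.99×10^-7 = 4.34×10^6 s = 50.3 days.

50.3 days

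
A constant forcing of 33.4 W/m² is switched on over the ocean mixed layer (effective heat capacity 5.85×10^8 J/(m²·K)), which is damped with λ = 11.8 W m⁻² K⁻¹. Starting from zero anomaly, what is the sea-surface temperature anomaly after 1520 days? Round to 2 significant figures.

2.6 K

Areal heat capacity C = 5.85×10^8 J/(m²·K) (given).
τ = C / λ = 5.85×10^8 / 11.8 = 4.96×10^7 s.
Equilibrium anomaly ΔT_eq = F / λ = 33.4 / 11.8 = 2.83 K.
t = 1520 days = 1.31×10^8 s, so t/τ = 2.65.
ΔT(t) = ΔT_eq (1 − e^(−t/τ)) = 2.83 × (1 − e^−2.65) = 2.63 K.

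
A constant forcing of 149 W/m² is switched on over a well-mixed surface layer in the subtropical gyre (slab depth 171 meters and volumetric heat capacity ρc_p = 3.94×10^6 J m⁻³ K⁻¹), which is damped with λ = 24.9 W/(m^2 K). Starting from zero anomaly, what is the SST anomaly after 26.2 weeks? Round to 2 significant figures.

Areal heat capacity C = ρc_p × D = 3.94×10^6 × 171 = 6.74×10^8 J m⁻² K⁻¹.
τ = C / λ = 6.74×10^8 / 24.9 = 2.71×10^7 s.
Equilibrium anomaly ΔT_eq = F / λ = 149 / 24.9 = 5.98 K.
t = 26.2 weeks = 1.58×10^7 s, so t/τ = 0.586.
ΔT(t) = ΔT_eq (1 − e^(−t/τ)) = 5.98 × (1 − e^−0.586) = 2.65 K.

2.7 K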